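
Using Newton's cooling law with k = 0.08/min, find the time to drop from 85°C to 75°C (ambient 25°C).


From T(t) = T_a + (T₀ - T_a)e^(-kt), set T(t) = 75:
(75 - 25) / (85 - 25) = e^(-0.08t), so t = -ln(0.833)/0.08 ≈ 2.3 minutes.


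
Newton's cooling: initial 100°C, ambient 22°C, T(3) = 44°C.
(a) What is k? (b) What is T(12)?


Newton's law: T(t) = T_a + (T₀ - T_a)e^(-kt).
(a) Use T(3) = 44: (44 - 22)/(100 - 22) = e^(-k·3), so k = -ln(0.282)/3 ≈ 0.4219.
(b) Apply k to t = 12: T(12) = 22 + (78)e^(-5.063) ≈ 22.5°C.


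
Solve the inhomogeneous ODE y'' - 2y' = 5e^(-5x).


Characteristic roots of r² - 2r = 0 are 2, 0.
y_h = C₁e^(2x) + C₂.
Forcing exponent -5 is not a characteristic root; try y_p = Ae^(-5x).
Substitute: A·(25 + (-2)·-5 + (0)) = A·35 = 5, so A = 1/7.
General solution: y = C₁e^(2x) + C₂ + (1/7)e^(-5x).


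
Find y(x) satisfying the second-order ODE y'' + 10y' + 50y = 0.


Characteristic equation: r² + 10r + 50 = 0.
Discriminant is negative; roots r = -5 ± 5i (complex conjugate pair).
General solution uses e^(α x)(C₁ cos(β x) + C₂ sin(β x)): y = e^(-5x)(C₁cos(5x) + C₂sin(5x)).


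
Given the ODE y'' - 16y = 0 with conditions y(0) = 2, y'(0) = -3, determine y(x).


Characteristic roots of r² - 16 = 0 are 4, -4.
General solution y = c₁ e^(4x) + c₂ e^(-4x).
Apply y(0) = 2: c₁ + c₂ = 2. Apply y'(0) = -3: 4 c₁ - 4 c₂ = -3.
Solve: c₁ = 5/8, c₂ = 11/8.
Particular solution: y = (5/8)e^(4x) + (11/8)e^(-4x).


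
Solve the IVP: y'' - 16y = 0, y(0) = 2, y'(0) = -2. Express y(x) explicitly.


Characteristic roots of r² - 16 = 0 are -4, 4.
General solution y = c₁ e^(-4x) + c₂ e^(4x).
Apply y(0) = 2: c₁ + c₂ = 2. Apply y'(0) = -2: -4 c₁ + 4 c₂ = -2.
Solve: c₁ = 5/4, c₂ = 3/4.
Particular solution: y = (5/4)e^(-4x) + (3/4)e^(4x).


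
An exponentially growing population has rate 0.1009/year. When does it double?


Exponential growth: P(t) = P₀ e^(0.1009t). Set P(t)/P₀ = 2: e^(0.1009t) = 2.
Solve: t = ln(2)/0.1009 ≈ 6.87 years.


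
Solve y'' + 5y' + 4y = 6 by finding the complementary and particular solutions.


Characteristic roots of r² + 5r + 4 = 0 are -4, -1.
y_h = C₁e^(-4x) + C₂e^(-x).
Constant forcing; try y_p = A. Then 4A = 6 ⇒ A = 3/2.
General solution: y = C₁e^(-4x) + C₂e^(-x) + 3/2.


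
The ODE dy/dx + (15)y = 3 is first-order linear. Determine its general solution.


P(x) = 15, Q(x) = 3; integrating factor μ = e^(15x).
(μ y)' = 3e^(15x) ⇒ μ y = (1/5)e^(15x) + C.
Divide by μ: y = 1/5 + Ce^(-15x).


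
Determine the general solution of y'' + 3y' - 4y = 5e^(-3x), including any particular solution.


Characteristic roots of r² + 3r - 4 = 0 are 1, -4.
y_h = C₁e^(x) + C₂e^(-4x).
Forcing exponent -3 is not a characteristic root; try y_p = Ae^(-3x).
Substitute: A·(9 + (3)·-3 + (-4)) = A·-4 = 5, so A = -5/4.
General solution: y = C₁e^(x) + C₂e^(-4x) - (5/4)e^(-3x).


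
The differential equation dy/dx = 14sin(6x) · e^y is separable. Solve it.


Separate: e^(-y) dy = 14sin(6x) dx.
Integrate: -e^(-y) = -(7/3)cos(6x) + C₀.
Rearrange: e^(-y) = (7/3)cos(6x) + C.


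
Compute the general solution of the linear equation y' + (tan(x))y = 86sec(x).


P(x) = tan(x) ⇒ μ = e^(∫tan(x)dx) = sec(x).
(sec(x) y)' = 86sec²(x) ⇒ sec(x) y = 86tan(x) + C.
Multiply by cos(x): y = 86sin(x) + C·cos(x).


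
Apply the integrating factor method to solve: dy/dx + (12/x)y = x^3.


P(x) = 12/x ⇒ μ = x^12.
(x^12 y)' = x^15 ⇒ x^12 y = x^16/(16) + C.
Solve for y: y = (1/16)x^4 + C/x^12.


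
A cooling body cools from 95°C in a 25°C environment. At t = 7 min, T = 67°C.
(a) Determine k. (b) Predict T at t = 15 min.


Newton's law: T(t) = T_a + (T₀ - T_a)e^(-kt).
(a) Use T(7) = 67: (67 - 25)/(95 - 25) = e^(-k·7), so k = -ln(0.600)/7 ≈ 0.0730.
(b) Apply k to t = 15: T(15) = 25 + (70)e^(-1.095) ≈ 48.4°C.


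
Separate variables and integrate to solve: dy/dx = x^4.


Integrate both sides with respect to x: y = ∫ x^4 dx = (1/5)x^5 + C.


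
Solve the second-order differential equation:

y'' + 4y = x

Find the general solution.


Homogeneous: r² + 4 = 0 ⇒ r = ±2i, y_h = C₁cos(2x) + C₂sin(2x).
Polynomial forcing; try y_p = Ax + B. Then y_p'' + 4 y_p = 4(Ax + B) = x, so B = 0 and A = 1/4.
General solution: y = C₁cos(2x) + C₂sin(2x) + (1/4)x.


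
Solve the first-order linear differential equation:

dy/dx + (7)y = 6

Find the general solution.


P(x) = 7, Q(x) = 6; integrating factor μ = e^(7x).
(μ y)' = 6e^(7x) ⇒ μ y = (6/7)e^(7x) + C.
Divide by μ: y = 6/7 + Ce^(-7x).


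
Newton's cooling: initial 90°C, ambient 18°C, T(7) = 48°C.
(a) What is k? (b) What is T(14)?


Newton's law: T(t) = T_a + (T₀ - T_a)e^(-kt).
(a) Use T(7) = 48: (48 - 18)/(90 - 18) = e^(-k·7), so k = -ln(0.417)/7 ≈ 0.1251.
(b) Apply k to t = 14: T(14) = 18 + (72)e^(-1.751) ≈ 30.5°C.


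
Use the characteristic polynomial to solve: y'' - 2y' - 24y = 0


Characteristic equation: r² - 2r - 24 = 0.
Factor: (r + 4)(r - 6) = 0 ⇒ r = -4, 6 (distinct real).
General solution: y = C₁e^(-4x) + C₂e^(6x).


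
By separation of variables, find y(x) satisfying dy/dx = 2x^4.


Integrate both sides with respect to x: y = ∫ 2x^4 dx = (2/5)x^5 + C.


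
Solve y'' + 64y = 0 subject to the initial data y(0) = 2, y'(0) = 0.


Characteristic roots of r² + 64 = 0 are ±8i, so y = C₁cos(8x) + C₂sin(8x).
Apply y(0) = 2: C₁ = 2. Differentiate and apply y'(0) = 0: 8·C₂ = 0, so C₂ = 0.
Particular solution: y = 2cos(8x).


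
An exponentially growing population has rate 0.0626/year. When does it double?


Exponential growth: P(t) = P₀ e^(0.0626t). Set P(t)/P₀ = 2: e^(0.0626t) = 2.
Solve: t = ln(2)/0.0626 ≈ 11.07 years.


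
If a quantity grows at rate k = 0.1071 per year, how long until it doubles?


Exponential growth: P(t) = P₀ e^(0.1071t). Set P(t)/P₀ = 2: e^(0.1071t) = 2.
Solve: t = ln(2)/0.1071 ≈ 6.47 years.


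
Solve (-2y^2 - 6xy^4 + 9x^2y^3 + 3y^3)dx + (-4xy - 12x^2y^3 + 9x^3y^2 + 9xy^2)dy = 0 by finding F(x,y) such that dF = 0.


Check exactness: ∂M/∂y = -4y - 24xy^3 + 27x^2y^2 + 9y^2 and ∂N/∂x = -4y - 24xy^3 + 27x^2y^2 + 9y^2; equal, so the equation is exact.
Integrate M with respect to x (treating y as constant): ∫M dx = -2xy^2 - 3x^2y^4 + 3x^3y^3 + 3xy^3 + h(y).
Differentiate w.r.t. y and set equal to N: all terms match, so h'(y) = 0 and h is a constant absorbed into C.
General solution: -2xy^2 - 3x^2y^4 + 3x^3y^3 + 3xy^3 = C.


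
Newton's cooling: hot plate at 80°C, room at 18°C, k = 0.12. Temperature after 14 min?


Newton's law: dT/dt = -k(T - T_a) has solution T(t) = T_a + (T₀ - T_a)e^(-kt).
Plug in T_a = 18, T₀ = 80, k = 0.12, t = 14: T(14) = 18 + (62)e^(-1.68) ≈ 29.6°C.


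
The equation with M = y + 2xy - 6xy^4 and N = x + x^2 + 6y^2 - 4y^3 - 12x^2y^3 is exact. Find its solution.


Check exactness: ∂M/∂y = 1 + 2x - 24xy^3 and ∂N/∂x = 1 + 2x - 24xy^3; equal, so the equation is exact.
Integrate M with respect to x (treating y as constant): ∫M dx = xy + x^2y - 3x^2y^4 + h(y).
Differentiate w.r.t. y and set equal to N: the x-dependent terms already match, leaving h'(y) = 6y^2 - 4y^3. Integrate: h(y) = 2y^3 - y^4.
So F(x,y) = xy + x^2y + 2y^3 - y^4 - 3x^2y^4.
General solution: xy + x^2y + 2y^3 - y^4 - 3x^2y^4 = C.


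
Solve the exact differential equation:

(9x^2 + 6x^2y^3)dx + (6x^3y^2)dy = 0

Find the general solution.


Check exactness: ∂M/∂y = 18x^2y^2 and ∂N/∂x = 18x^2y^2; equal, so the equation is exact.
Integrate M with respect to x (treating y as constant): ∫M dx = 3x^3 + 2x^3y^3 + h(y).
Differentiate w.r.t. y and set equal to N: all terms match, so h'(y) = 0 and h is a constant absorbed into C.
General solution: 3x^3 + 2x^3y^3 = C.


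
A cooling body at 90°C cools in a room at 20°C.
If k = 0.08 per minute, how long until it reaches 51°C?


From T(t) = T_a + (T₀ - T_a)e^(-kt), set T(t) = 51:
(51 - 20) / (90 - 20) = e^(-0.08t), so t = -ln(0.443)/0.08 ≈ 10.2 minutes.


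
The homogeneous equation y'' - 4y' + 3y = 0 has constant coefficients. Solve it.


Characteristic equation: r² - 4r + 3 = 0.
Factor: (r - 3)(r - 1) = 0 ⇒ r = 3, 1 (distinct real).
General solution: y = C₁e^(3x) + C₂e^(x).


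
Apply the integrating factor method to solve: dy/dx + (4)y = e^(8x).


P(x) = 4 ⇒ μ = e^(4x).
(μ y)' = e^(12x) ⇒ μ y = e^(12x)/12 + C.
Divide by μ: y = (1/12)e^(8x) + Ce^(-4x).


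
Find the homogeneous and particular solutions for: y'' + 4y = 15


Homogeneous part: r² + 4 = 0 ⇒ r = ±2i, so y_h = C₁cos(2x) + C₂sin(2x).
Try constant y_p = A; plug in: 4A = 15 ⇒ A = 15/4.
General solution: y = C₁cos(2x) + C₂sin(2x) + 15/4.


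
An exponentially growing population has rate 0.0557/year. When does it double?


Exponential growth: P(t) = P₀ e^(0.0557t). Set P(t)/P₀ = 2: e^(0.0557t) = 2.
Solve: t = ln(2)/0.0557 ≈ 12.44 years.


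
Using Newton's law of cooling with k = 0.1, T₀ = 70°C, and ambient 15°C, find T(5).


Newton's law: dT/dt = -k(T - T_a) has solution T(t) = T_a + (T₀ - T_a)e^(-kt).
Plug in T_a = 15, T₀ = 70, k = 0.1, t = 5: T(5) = 15 + (55)e^(-0.50) ≈ 48.4°C.


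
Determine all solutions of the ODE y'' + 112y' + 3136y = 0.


Characteristic equation: r² + 112r + 3136 = 0, i.e. (r + 56)² = 0.
Repeated root r = -56; include an x factor for the second linearly independent solution.
General solution: y = (C₁ + C₂x)e^(-56x).


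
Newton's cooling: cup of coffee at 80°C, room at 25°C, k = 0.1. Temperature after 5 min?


Newton's law: dT/dt = -k(T - T_a) has solution T(t) = T_a + (T₀ - T_a)e^(-kt).
Plug in T_a = 25, T₀ = 80, k = 0.1, t = 5: T(5) = 25 + (55)e^(-0.50) ≈ 58.4°C.


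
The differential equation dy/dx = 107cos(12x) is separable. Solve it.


g(y) = 1, so integrate directly: y = ∫ 107cos(12x) dx = (107/12)sin(12x) + C.


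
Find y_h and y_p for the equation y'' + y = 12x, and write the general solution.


Homogeneous: r² + 1 = 0 ⇒ r = ±1i, y_h = C₁cos(x) + C₂sin(x).
Polynomial forcing; try y_p = Ax + B. Then y_p'' + 1 y_p = 1(Ax + B) = 12x, so B = 0 and A = 12.
General solution: y = C₁cos(x) + C₂sin(x) + 12x.


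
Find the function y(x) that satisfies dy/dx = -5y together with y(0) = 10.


General solution of y' = -5y is y = Ce^(-5x).
Apply y(0) = 10: C = 10.
Particular solution: y = 10e^(-5x).


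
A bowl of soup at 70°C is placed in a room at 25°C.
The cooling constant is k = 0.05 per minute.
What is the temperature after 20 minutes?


Newton's law: dT/dt = -k(T - T_a) has solution T(t) = T_a + (T₀ - T_a)e^(-kt).
Plug in T_a = 25, T₀ = 70, k = 0.05, t = 20: T(20) = 25 + (45)e^(-1.00) ≈ 41.6°C.


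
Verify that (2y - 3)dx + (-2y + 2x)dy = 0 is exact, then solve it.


Check exactness: ∂M/∂y = 2 and ∂N/∂x = 2; equal, so the equation is exact.
Integrate M with respect to x (treating y as constant): ∫M dx = 2xy - 3x + h(y).
Differentiate w.r.t. y and set equal to N: the x-dependent terms already match, leaving h'(y) = -2y. Integrate: h(y) = -y^2.
So F(x,y) = -y^2 + 2xy - 3x.
General solution: -y^2 + 2xy - 3x = C.


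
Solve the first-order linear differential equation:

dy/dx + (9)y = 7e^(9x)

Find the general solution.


P(x) = 9 ⇒ μ = e^(9x).
(μ y)' = 7e^(18x) ⇒ μ y = (7/18)e^(18x) + C.
Divide by μ: y = (7/18)e^(9x) + Ce^(-9x).


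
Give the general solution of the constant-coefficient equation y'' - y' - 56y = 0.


Characteristic equation: r² - r - 56 = 0.
Factor: (r - 8)(r + 7) = 0 ⇒ r = 8, -7 (distinct real).
General solution: y = C₁e^(8x) + C₂e^(-7x).


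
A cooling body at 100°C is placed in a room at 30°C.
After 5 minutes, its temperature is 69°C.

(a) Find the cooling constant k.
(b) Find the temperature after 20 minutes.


Newton's law: T(t) = T_a + (T₀ - T_a)e^(-kt).
(a) Use T(5) = 69: (69 - 30)/(100 - 30) = e^(-k·5), so k = -ln(0.557)/5 ≈ 0.1170.
(b) Apply k to t = 20: T(20) = 30 + (70)e^(-2.340) ≈ 36.7°C.


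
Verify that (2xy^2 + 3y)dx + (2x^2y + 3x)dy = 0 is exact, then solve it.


Check exactness: ∂M/∂y = 4xy + 3 and ∂N/∂x = 4xy + 3; equal, so the equation is exact.
Integrate M with respect to x (treating y as constant): ∫M dx = x^2y^2 + 3xy + h(y).
Differentiate w.r.t. y and set equal to N: all terms match, so h'(y) = 0 and h is a constant absorbed into C.
General solution: x^2y^2 + 3xy = C.


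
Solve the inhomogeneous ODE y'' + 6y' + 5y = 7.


Characteristic roots of r² + 6r + 5 = 0 are -5, -1.
y_h = C₁e^(-5x) + C₂e^(-x).
Constant forcing; try y_p = A. Then 5A = 7 ⇒ A = 7/5.
General solution: y = C₁e^(-5x) + C₂e^(-x) + 7/5.


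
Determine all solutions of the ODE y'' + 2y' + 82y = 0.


Characteristic equation: r² + 2r + 82 = 0.
Discriminant is negative; roots r = -1 ± 9i (complex conjugate pair).
General solution uses e^(α x)(C₁ cos(β x) + C₂ sin(β x)): y = e^(-x)(C₁cos(9x) + C₂sin(9x)).


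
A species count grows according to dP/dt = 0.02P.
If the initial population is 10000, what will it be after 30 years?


The ODE dP/dt = 0.02P has solution P(t) = P(0)e^(0.02t).
Substitute P(0) = 10000 and t = 30: P(30) = 10000 e^(0.60) ≈ 18221.


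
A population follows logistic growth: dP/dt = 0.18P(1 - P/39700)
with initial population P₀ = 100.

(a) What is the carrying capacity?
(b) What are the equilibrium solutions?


Logistic ODE dP/dt = 0.18P(1 - P/39700) has equilibria where dP/dt = 0, i.e. P = 0 or P = 39700.
The coefficient (1 - P/K) = 0 when P = K, identifying K = 39700 as the carrying capacity.
(a) K = 39700; (b) equilibria P = 0 and P = 39700.


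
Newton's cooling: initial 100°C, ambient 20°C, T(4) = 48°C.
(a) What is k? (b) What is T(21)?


Newton's law: T(t) = T_a + (T₀ - T_a)e^(-kt).
(a) Use T(4) = 48: (48 - 20)/(100 - 20) = e^(-k·4), so k = -ln(0.350)/4 ≈ 0.2625.
(b) Apply k to t = 21: T(21) = 20 + (80)e^(-5.512) ≈ 20.3°C.


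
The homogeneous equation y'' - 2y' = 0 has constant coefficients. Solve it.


Characteristic equation: r² - 2r = 0.
Factor: (r - 0)(r - 2) = 0 ⇒ r = 0, 2 (distinct real).
General solution: y = C₁ + C₂e^(2x).


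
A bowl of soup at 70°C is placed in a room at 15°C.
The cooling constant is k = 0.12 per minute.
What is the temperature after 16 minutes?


Newton's law: dT/dt = -k(T - T_a) has solution T(t) = T_a + (T₀ - T_a)e^(-kt).
Plug in T_a = 15, T₀ = 70, k = 0.12, t = 16: T(16) = 15 + (55)e^(-1.92) ≈ 23.1°C.


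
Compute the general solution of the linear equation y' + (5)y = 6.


P(x) = 5, Q(x) = 6; integrating factor μ = e^(5x).
(μ y)' = 6e^(5x) ⇒ μ y = (6/5)e^(5x) + C.
Divide by μ: y = 6/5 + Ce^(-5x).


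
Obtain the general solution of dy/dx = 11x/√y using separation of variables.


Separate: √y dy = 11x dx.
Integrate: (2/3)y^(3/2) = (11/2)x² + C.


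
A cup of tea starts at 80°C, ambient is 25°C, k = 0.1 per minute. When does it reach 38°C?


From T(t) = T_a + (T₀ - T_a)e^(-kt), set T(t) = 38:
(38 - 25) / (80 - 25) = e^(-0.1t), so t = -ln(0.236)/0.1 ≈ 14.4 minutes.


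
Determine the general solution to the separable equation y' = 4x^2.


Integrate both sides with respect to x: y = ∫ 4x^2 dx = (4/3)x^3 + C.


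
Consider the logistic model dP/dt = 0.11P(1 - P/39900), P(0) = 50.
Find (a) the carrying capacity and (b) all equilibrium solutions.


Logistic ODE dP/dt = 0.11P(1 - P/39900) has equilibria where dP/dt = 0, i.e. P = 0 or P = 39900.
The coefficient (1 - P/K) = 0 when P = K, identifying K = 39900 as the carrying capacity.
(a) K = 39900; (b) equilibria P = 0 and P = 39900.


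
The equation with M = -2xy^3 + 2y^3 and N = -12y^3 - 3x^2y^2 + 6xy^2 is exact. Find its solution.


Check exactness: ∂M/∂y = -6xy^2 + 6y^2 and ∂N/∂x = -6xy^2 + 6y^2; equal, so the equation is exact.
Integrate M with respect to x (treating y as constant): ∫M dx = -x^2y^3 + 2xy^3 + h(y).
Differentiate w.r.t. y and set equal to N: the x-dependent terms already match, leaving h'(y) = -12y^3. Integrate: h(y) = -3y^4.
So F(x,y) = -3y^4 - x^2y^3 + 2xy^3.
General solution: -3y^4 - x^2y^3 + 2xy^3 = C.


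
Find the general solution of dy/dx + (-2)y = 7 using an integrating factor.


P(x) = -2 ⇒ μ = e^(-2x).
(μ y)' = 7e^(-2x) ⇒ μ y = -(7/2)e^(-2x) + C.
Divide by μ: y = -7/2 + Ce^(2x).


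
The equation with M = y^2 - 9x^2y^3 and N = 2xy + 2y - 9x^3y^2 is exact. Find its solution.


Check exactness: ∂M/∂y = 2y - 27x^2y^2 and ∂N/∂x = 2y - 27x^2y^2; equal, so the equation is exact.
Integrate M with respect to x (treating y as constant): ∫M dx = xy^2 - 3x^3y^3 + h(y).
Differentiate w.r.t. y and set equal to N: the x-dependent terms already match, leaving h'(y) = 2y. Integrate: h(y) = y^2.
So F(x,y) = xy^2 + y^2 - 3x^3y^3.
General solution: xy^2 + y^2 - 3x^3y^3 = C.


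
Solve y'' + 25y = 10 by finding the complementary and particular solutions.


Homogeneous part: r² + 25 = 0 ⇒ r = ±5i, so y_h = C₁cos(5x) + C₂sin(5x).
Try constant y_p = A; plug in: 25A = 10 ⇒ A = 2/5.
General solution: y = C₁cos(5x) + C₂sin(5x) + 2/5.


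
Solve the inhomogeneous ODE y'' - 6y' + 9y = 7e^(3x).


Characteristic polynomial (r - 3)² = 0; repeated root r = 3.
y_h = (C₁ + C₂x)e^(3x). Forcing matches the repeated root (resonance), so try y_p = Ax² e^(3x).
Substitute and solve for A: 2A = 7, so A = 7/2.
General solution: y = (C₁ + C₂x + (7/2)x²)e^(3x).


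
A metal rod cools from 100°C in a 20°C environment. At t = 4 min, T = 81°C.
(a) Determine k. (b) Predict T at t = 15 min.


Newton's law: T(t) = T_a + (T₀ - T_a)e^(-kt).
(a) Use T(4) = 81: (81 - 20)/(100 - 20) = e^(-k·4), so k = -ln(0.762)/4 ≈ 0.0678.
(b) Apply k to t = 15: T(15) = 20 + (80)e^(-1.017) ≈ 48.9°C.


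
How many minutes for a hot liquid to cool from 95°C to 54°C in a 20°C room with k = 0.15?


From T(t) = T_a + (T₀ - T_a)e^(-kt), set T(t) = 54:
(54 - 20) / (95 - 20) = e^(-0.15t), so t = -ln(0.453)/0.15 ≈ 5.3 minutes.


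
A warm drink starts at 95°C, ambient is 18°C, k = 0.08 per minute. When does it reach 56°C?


From T(t) = T_a + (T₀ - T_a)e^(-kt), set T(t) = 56:
(56 - 18) / (95 - 18) = e^(-0.08t), so t = -ln(0.494)/0.08 ≈ 8.8 minutes.


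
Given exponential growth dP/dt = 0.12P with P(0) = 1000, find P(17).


The ODE dP/dt = 0.12P has solution P(t) = P(0)e^(0.12t).
Substitute P(0) = 1000 and t = 17: P(17) = 1000 e^(2.04) ≈ 7691.


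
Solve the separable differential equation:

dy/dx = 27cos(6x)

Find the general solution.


g(y) = 1, so integrate directly: y = ∫ 27cos(6x) dx = (9/2)sin(6x) + C.


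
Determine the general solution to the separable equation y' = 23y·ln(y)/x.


Separate: dy/[y ln(y)] = 23 dx/x.
Substitute u = ln(y): du/u = 23 dx/x.
Integrate: ln|ln(y)| = 23ln|x| + C₀, hence ln(y) = C·x^23.


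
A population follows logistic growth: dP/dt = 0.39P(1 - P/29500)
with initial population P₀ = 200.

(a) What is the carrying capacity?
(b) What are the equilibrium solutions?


Logistic ODE dP/dt = 0.39P(1 - P/29500) has equilibria where dP/dt = 0, i.e. P = 0 or P = 29500.
The coefficient (1 - P/K) = 0 when P = K, identifying K = 29500 as the carrying capacity.
(a) K = 29500; (b) equilibria P = 0 and P = 29500.


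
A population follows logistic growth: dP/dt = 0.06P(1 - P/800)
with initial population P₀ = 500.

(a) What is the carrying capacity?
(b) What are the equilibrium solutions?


Logistic ODE dP/dt = 0.06P(1 - P/800) has equilibria where dP/dt = 0, i.e. P = 0 or P = 800.
The coefficient (1 - P/K) = 0 when P = K, identifying K = 800 as the carrying capacity.
(a) K = 800; (b) equilibria P = 0 and P = 800.


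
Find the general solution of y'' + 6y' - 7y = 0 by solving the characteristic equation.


Characteristic equation: r² + 6r - 7 = 0.
Factor: (r - 1)(r + 7) = 0 ⇒ r = 1, -7 (distinct real).
General solution: y = C₁e^(x) + C₂e^(-7x).


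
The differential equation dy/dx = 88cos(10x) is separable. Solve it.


g(y) = 1, so integrate directly: y = ∫ 88cos(10x) dx = (44/5)sin(10x) + C.


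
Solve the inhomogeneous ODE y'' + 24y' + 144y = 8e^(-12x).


Characteristic polynomial (r + 12)² = 0; repeated root r = -12.
y_h = (C₁ + C₂x)e^(-12x). Forcing matches the repeated root (resonance), so try y_p = Ax² e^(-12x).
Substitute and solve for A: 2A = 8, so A = 4.
General solution: y = (C₁ + C₂x + 4x²)e^(-12x).


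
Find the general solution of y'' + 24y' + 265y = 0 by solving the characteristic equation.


Characteristic equation: r² + 24r + 265 = 0.
Discriminant is negative; roots r = -12 ± 11i (complex conjugate pair).
General solution uses e^(α x)(C₁ cos(β x) + C₂ sin(β x)): y = e^(-12x)(C₁cos(11x) + C₂sin(11x)).


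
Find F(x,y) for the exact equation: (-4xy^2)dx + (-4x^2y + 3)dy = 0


Check exactness: ∂M/∂y = -8xy and ∂N/∂x = -8xy; equal, so the equation is exact.
Integrate M with respect to x (treating y as constant): ∫M dx = -2x^2y^2 + h(y).
Differentiate w.r.t. y and set equal to N: the x-dependent terms already match, leaving h'(y) = 3. Integrate: h(y) = 3y.
So F(x,y) = -2x^2y^2 + 3y.
General solution: -2x^2y^2 + 3y = C.


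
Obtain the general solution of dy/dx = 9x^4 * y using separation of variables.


Separate variables: dy/y = 9x^4 dx.
Integrate: ln|y| = (9/5)x^5 + C₀.
Exponentiate: y = Ce^((9/5)x^5).


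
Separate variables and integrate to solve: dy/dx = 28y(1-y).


Separate: dy/[y(1-y)] = 28 dx.
Partial fractions: 1/[y(1-y)] = 1/y + 1/(1-y).
Integrate: ln|y/(1-y)| = 28x + C₀.
Solve for y: y = 1/(1 + Ce^(-28x)).


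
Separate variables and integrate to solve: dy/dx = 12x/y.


Separate variables: y dy = 12x dx.
Integrate both sides: y²/2 = 6x^2 + C₀.
Multiply by 2: y² = 12x^2 + C.


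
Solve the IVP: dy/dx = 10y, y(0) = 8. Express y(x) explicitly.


General solution of y' = 10y is y = Ce^(10x).
Apply y(0) = 8: C = 8.
Particular solution: y = 8e^(10x).


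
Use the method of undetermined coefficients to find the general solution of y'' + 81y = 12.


Homogeneous part: r² + 81 = 0 ⇒ r = ±9i, so y_h = C₁cos(9x) + C₂sin(9x).
Try constant y_p = A; plug in: 81A = 12 ⇒ A = 4/27.
General solution: y = C₁cos(9x) + C₂sin(9x) + 4/27.


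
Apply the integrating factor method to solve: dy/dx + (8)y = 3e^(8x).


P(x) = 8 ⇒ μ = e^(8x).
(μ y)' = 3e^(16x) ⇒ μ y = (3/16)e^(16x) + C.
Divide by μ: y = (3/16)e^(8x) + Ce^(-8x).


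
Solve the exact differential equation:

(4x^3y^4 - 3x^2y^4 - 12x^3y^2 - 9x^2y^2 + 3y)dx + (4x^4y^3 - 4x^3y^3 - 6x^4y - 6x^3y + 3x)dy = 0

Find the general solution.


Check exactness: ∂M/∂y = 16x^3y^3 - 12x^2y^3 - 24x^3y - 18x^2y + 3 and ∂N/∂x = 16x^3y^3 - 12x^2y^3 - 24x^3y - 18x^2y + 3; equal, so the equation is exact.
Integrate M with respect to x (treating y as constant): ∫M dx = x^4y^4 - x^3y^4 - 3x^4y^2 - 3x^3y^2 + 3xy + h(y).
Differentiate w.r.t. y and set equal to N: all terms match, so h'(y) = 0 and h is a constant absorbed into C.
General solution: x^4y^4 - x^3y^4 - 3x^4y^2 - 3x^3y^2 + 3xy = C.


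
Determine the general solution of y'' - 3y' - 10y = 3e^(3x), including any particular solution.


Characteristic roots of r² - 3r - 10 = 0 are 5, -2.
y_h = C₁e^(5x) + C₂e^(-2x).
Forcing exponent 3 is not a characteristic root; try y_p = Ae^(3x).
Substitute: A·(9 + (-3)·3 + (-10)) = A·-10 = 3, so A = -3/10.
General solution: y = C₁e^(5x) + C₂e^(-2x) - (3/10)e^(3x).


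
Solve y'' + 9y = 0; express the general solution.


Characteristic equation: r² + 9 = 0.
Discriminant is negative; roots r = 0 ± 3i (complex conjugate pair).
General solution uses e^(α x)(C₁ cos(β x) + C₂ sin(β x)): y = C₁cos(3x) + C₂sin(3x).


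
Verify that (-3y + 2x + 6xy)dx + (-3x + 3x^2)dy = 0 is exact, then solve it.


Check exactness: ∂M/∂y = -3 + 6x and ∂N/∂x = -3 + 6x; equal, so the equation is exact.
Integrate M with respect to x (treating y as constant): ∫M dx = -3xy + x^2 + 3x^2y + h(y).
Differentiate w.r.t. y and set equal to N: all terms match, so h'(y) = 0 and h is a constant absorbed into C.
General solution: -3xy + x^2 + 3x^2y = C.


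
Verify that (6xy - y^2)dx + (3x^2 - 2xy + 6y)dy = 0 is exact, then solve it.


Check exactness: ∂M/∂y = 6x - 2y and ∂N/∂x = 6x - 2y; equal, so the equation is exact.
Integrate M with respect to x (treating y as constant): ∫M dx = 3x^2y - xy^2 + h(y).
Differentiate w.r.t. y and set equal to N: the x-dependent terms already match, leaving h'(y) = 6y. Integrate: h(y) = 3y^2.
So F(x,y) = 3x^2y - xy^2 + 3y^2.
General solution: 3x^2y - xy^2 + 3y^2 = C.


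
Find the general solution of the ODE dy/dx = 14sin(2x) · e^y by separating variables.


Separate: e^(-y) dy = 14sin(2x) dx.
Integrate: -e^(-y) = -7cos(2x) + C₀.
Rearrange: e^(-y) = 7cos(2x) + C.


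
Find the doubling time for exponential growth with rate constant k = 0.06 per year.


Exponential growth: P(t) = P₀ e^(0.06t). Set P(t)/P₀ = 2: e^(0.06t) = 2.
Solve: t = ln(2)/0.06 ≈ 11.55 years.


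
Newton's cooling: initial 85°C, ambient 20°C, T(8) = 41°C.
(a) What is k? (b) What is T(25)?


Newton's law: T(t) = T_a + (T₀ - T_a)e^(-kt).
(a) Use T(8) = 41: (41 - 20)/(85 - 20) = e^(-k·8), so k = -ln(0.323)/8 ≈ 0.1412.
(b) Apply k to t = 25: T(25) = 20 + (65)e^(-3.531) ≈ 21.9°C.


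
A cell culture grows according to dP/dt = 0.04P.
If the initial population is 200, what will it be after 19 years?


The ODE dP/dt = 0.04P has solution P(t) = P(0)e^(0.04t).
Substitute P(0) = 200 and t = 19: P(19) = 200 e^(0.76) ≈ 428.


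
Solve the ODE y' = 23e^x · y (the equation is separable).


Separate variables: dy/y = 23e^x dx.
Integrate: ln|y| = 23e^x + C₀.
Exponentiate: y = Ce^(23e^x).


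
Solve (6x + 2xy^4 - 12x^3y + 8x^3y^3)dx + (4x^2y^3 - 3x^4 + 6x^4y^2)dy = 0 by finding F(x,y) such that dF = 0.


Check exactness: ∂M/∂y = 8xy^3 - 12x^3 + 24x^3y^2 and ∂N/∂x = 8xy^3 - 12x^3 + 24x^3y^2; equal, so the equation is exact.
Integrate M with respect to x (treating y as constant): ∫M dx = 3x^2 + x^2y^4 - 3x^4y + 2x^4y^3 + h(y).
Differentiate w.r.t. y and set equal to N: all terms match, so h'(y) = 0 and h is a constant absorbed into C.
General solution: 3x^2 + x^2y^4 - 3x^4y + 2x^4y^3 = C.


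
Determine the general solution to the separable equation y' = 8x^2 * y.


Separate variables: dy/y = 8x^2 dx.
Integrate: ln|y| = (8/3)x^3 + C₀.
Exponentiate: y = Ce^((8/3)x^3).


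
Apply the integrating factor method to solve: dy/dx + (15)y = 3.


P(x) = 15, Q(x) = 3; integrating factor μ = e^(15x).
(μ y)' = 3e^(15x) ⇒ μ y = (1/5)e^(15x) + C.
Divide by μ: y = 1/5 + Ce^(-15x).


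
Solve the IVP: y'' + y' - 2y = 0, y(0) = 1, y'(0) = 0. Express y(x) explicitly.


Characteristic roots of r² + r - 2 = 0 are -2, 1.
General solution y = c₁ e^(-2x) + c₂ e^(x).
Apply y(0) = 1: c₁ + c₂ = 1. Apply y'(0) = 0: -2 c₁ + 1 c₂ = 0.
Solve: c₁ = 1/3, c₂ = 2/3.
Particular solution: y = (1/3)e^(-2x) + (2/3)e^(x).


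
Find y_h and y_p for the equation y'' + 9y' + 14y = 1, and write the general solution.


Characteristic roots of r² + 9r + 14 = 0 are -7, -2.
y_h = C₁e^(-7x) + C₂e^(-2x).
Constant forcing; try y_p = A. Then 14A = 1 ⇒ A = 1/14.
General solution: y = C₁e^(-7x) + C₂e^(-2x) + 1/14.


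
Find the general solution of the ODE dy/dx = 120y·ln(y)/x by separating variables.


Separate: dy/[y ln(y)] = 120 dx/x.
Substitute u = ln(y): du/u = 120 dx/x.
Integrate: ln|ln(y)| = 120ln|x| + C₀, hence ln(y) = C·x^120.


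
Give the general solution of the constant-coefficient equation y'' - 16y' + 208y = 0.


Characteristic equation: r² - 16r + 208 = 0.
Discriminant is negative; roots r = 8 ± 12i (complex conjugate pair).
General solution uses e^(α x)(C₁ cos(β x) + C₂ sin(β x)): y = e^(8x)(C₁cos(12x) + C₂sin(12x)).


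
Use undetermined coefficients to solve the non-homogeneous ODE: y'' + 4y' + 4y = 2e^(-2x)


Characteristic polynomial (r + 2)² = 0; repeated root r = -2.
y_h = (C₁ + C₂x)e^(-2x). Forcing matches the repeated root (resonance), so try y_p = Ax² e^(-2x).
Substitute and solve for A: 2A = 2, so A = 1.
General solution: y = (C₁ + C₂x + x²)e^(-2x).


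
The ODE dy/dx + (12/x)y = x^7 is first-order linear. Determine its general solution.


P(x) = 12/x ⇒ μ = x^12.
(x^12 y)' = x^19 ⇒ x^12 y = x^20/(20) + C.
Solve for y: y = (1/20)x^8 + C/x^12.


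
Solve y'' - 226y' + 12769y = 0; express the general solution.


Characteristic equation: r² - 226r + 12769 = 0, i.e. (r - 113)² = 0.
Repeated root r = 113; include an x factor for the second linearly independent solution.
General solution: y = (C₁ + C₂x)e^(113x).


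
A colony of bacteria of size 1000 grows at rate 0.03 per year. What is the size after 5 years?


The ODE dP/dt = 0.03P has solution P(t) = P(0)e^(0.03t).
Substitute P(0) = 1000 and t = 5: P(5) = 1000 e^(0.15) ≈ 1162.


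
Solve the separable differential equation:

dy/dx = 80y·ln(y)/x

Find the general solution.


Separate: dy/[y ln(y)] = 80 dx/x.
Substitute u = ln(y): du/u = 80 dx/x.
Integrate: ln|ln(y)| = 80ln|x| + C₀, hence ln(y) = C·x^80.


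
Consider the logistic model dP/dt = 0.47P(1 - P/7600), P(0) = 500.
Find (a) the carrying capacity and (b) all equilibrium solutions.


Logistic ODE dP/dt = 0.47P(1 - P/7600) has equilibria where dP/dt = 0, i.e. P = 0 or P = 7600.
The coefficient (1 - P/K) = 0 when P = K, identifying K = 7600 as the carrying capacity.
(a) K = 7600; (b) equilibria P = 0 and P = 7600.


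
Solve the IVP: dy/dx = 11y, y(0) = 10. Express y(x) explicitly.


General solution of y' = 11y is y = Ce^(11x).
Apply y(0) = 10: C = 10.
Particular solution: y = 10e^(11x).


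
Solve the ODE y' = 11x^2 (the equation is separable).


Integrate both sides with respect to x: y = ∫ 11x^2 dx = (11/3)x^3 + C.


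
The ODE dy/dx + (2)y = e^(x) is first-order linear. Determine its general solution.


P(x) = 2 ⇒ μ = e^(2x).
(μ y)' = e^(3x) ⇒ μ y = e^(3x)/3 + C.
Divide by μ: y = (1/3)e^(x) + Ce^(-2x).


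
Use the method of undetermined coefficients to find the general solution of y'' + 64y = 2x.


Homogeneous: r² + 64 = 0 ⇒ r = ±8i, y_h = C₁cos(8x) + C₂sin(8x).
Polynomial forcing; try y_p = Ax + B. Then y_p'' + 64 y_p = 64(Ax + B) = 2x, so B = 0 and A = 1/32.
General solution: y = C₁cos(8x) + C₂sin(8x) + (1/32)x.


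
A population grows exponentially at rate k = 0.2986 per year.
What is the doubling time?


Exponential growth: P(t) = P₀ e^(0.2986t). Set P(t)/P₀ = 2: e^(0.2986t) = 2.
Solve: t = ln(2)/0.2986 ≈ 2.32 years.


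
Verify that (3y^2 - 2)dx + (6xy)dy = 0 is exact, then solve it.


Check exactness: ∂M/∂y = 6y and ∂N/∂x = 6y; equal, so the equation is exact.
Integrate M with respect to x (treating y as constant): ∫M dx = 3xy^2 - 2x + h(y).
Differentiate w.r.t. y and set equal to N: all terms match, so h'(y) = 0 and h is a constant absorbed into C.
General solution: 3xy^2 - 2x = C.


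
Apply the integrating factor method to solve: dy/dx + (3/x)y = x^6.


P(x) = 3/x ⇒ μ = x^3.
(x^3 y)' = x^9 ⇒ x^3 y = x^10/(10) + C.
Solve for y: y = (1/10)x^7 + C/x^3.


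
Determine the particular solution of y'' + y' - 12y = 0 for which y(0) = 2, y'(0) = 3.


Characteristic roots of r² + r - 12 = 0 are -4, 3.
General solution y = c₁ e^(-4x) + c₂ e^(3x).
Apply y(0) = 2: c₁ + c₂ = 2. Apply y'(0) = 3: -4 c₁ + 3 c₂ = 3.
Solve: c₁ = 3/7, c₂ = 11/7.
Particular solution: y = (3/7)e^(-4x) + (11/7)e^(3x).


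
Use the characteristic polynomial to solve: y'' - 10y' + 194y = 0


Characteristic equation: r² - 10r + 194 = 0.
Discriminant is negative; roots r = 5 ± 13i (complex conjugate pair).
General solution uses e^(α x)(C₁ cos(β x) + C₂ sin(β x)): y = e^(5x)(C₁cos(13x) + C₂sin(13x)).


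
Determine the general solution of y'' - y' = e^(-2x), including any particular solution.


Characteristic roots of r² - r = 0 are 1, 0.
y_h = C₁e^(x) + C₂.
Forcing exponent -2 is not a characteristic root; try y_p = Ae^(-2x).
Substitute: A·(4 + (-1)·-2 + (0)) = A·6 = 1, so A = 1/6.
General solution: y = C₁e^(x) + C₂ + (1/6)e^(-2x).


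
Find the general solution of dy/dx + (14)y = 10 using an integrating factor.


P(x) = 14, Q(x) = 10; integrating factor μ = e^(14x).
(μ y)' = 10e^(14x) ⇒ μ y = (5/7)e^(14x) + C.
Divide by μ: y = 5/7 + Ce^(-14x).


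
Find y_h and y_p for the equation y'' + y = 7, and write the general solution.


Homogeneous part: r² + 1 = 0 ⇒ r = ±1i, so y_h = C₁cos(x) + C₂sin(x).
Try constant y_p = A; plug in: 1A = 7 ⇒ A = 7.
General solution: y = C₁cos(x) + C₂sin(x) + 7.


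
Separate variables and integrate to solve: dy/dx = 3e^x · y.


Separate variables: dy/y = 3e^x dx.
Integrate: ln|y| = 3e^x + C₀.
Exponentiate: y = Ce^(3e^x).


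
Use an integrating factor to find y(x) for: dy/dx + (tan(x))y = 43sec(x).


P(x) = tan(x) ⇒ μ = e^(∫tan(x)dx) = sec(x).
(sec(x) y)' = 43sec²(x) ⇒ sec(x) y = 43tan(x) + C.
Multiply by cos(x): y = 43sin(x) + C·cos(x).


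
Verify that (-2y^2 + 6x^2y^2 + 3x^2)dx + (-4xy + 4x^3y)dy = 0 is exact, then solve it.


Check exactness: ∂M/∂y = -4y + 12x^2y and ∂N/∂x = -4y + 12x^2y; equal, so the equation is exact.
Integrate M with respect to x (treating y as constant): ∫M dx = -2xy^2 + 2x^3y^2 + x^3 + h(y).
Differentiate w.r.t. y and set equal to N: all terms match, so h'(y) = 0 and h is a constant absorbed into C.
General solution: -2xy^2 + 2x^3y^2 + x^3 = C.


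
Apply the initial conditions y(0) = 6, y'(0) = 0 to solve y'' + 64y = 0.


Characteristic roots of r² + 64 = 0 are ±8i, so y = C₁cos(8x) + C₂sin(8x).
Apply y(0) = 6: C₁ = 6. Differentiate and apply y'(0) = 0: 8·C₂ = 0, so C₂ = 0.
Particular solution: y = 6cos(8x).


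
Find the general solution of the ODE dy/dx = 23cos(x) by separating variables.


g(y) = 1, so integrate directly: y = ∫ 23cos(x) dx = 23sin(x) + C.


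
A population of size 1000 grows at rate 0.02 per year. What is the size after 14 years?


The ODE dP/dt = 0.02P has solution P(t) = P(0)e^(0.02t).
Substitute P(0) = 1000 and t = 14: P(14) = 1000 e^(0.28) ≈ 1323.


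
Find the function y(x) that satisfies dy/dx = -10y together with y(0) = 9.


General solution of y' = -10y is y = Ce^(-10x).
Apply y(0) = 9: C = 9.
Particular solution: y = 9e^(-10x).


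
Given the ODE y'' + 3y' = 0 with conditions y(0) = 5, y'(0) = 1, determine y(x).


Characteristic roots of r² + 3r = 0 are 0, -3.
General solution y = c₁ + c₂ e^(-3x).
Apply y(0) = 5: c₁ + c₂ = 5. Apply y'(0) = 1: 0 c₁ - 3 c₂ = 1.
Solve: c₁ = 16/3, c₂ = -1/3.
Particular solution: y = 16/3 - (1/3)e^(-3x).


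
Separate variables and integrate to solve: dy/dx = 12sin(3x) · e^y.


Separate: e^(-y) dy = 12sin(3x) dx.
Integrate: -e^(-y) = -4cos(3x) + C₀.
Rearrange: e^(-y) = 4cos(3x) + C.


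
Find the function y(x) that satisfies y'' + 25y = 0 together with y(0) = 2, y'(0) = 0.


Characteristic roots of r² + 25 = 0 are ±5i, so y = C₁cos(5x) + C₂sin(5x).
Apply y(0) = 2: C₁ = 2. Differentiate and apply y'(0) = 0: 5·C₂ = 0, so C₂ = 0.
Particular solution: y = 2cos(5x).


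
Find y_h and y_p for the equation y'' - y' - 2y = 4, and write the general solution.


Characteristic roots of r² - r - 2 = 0 are 2, -1.
y_h = C₁e^(2x) + C₂e^(-x).
Forcing exponent 0 is not a characteristic root; try y_p = A.
Substitute: A·(0 + (-1)·0 + (-2)) = A·-2 = 4, so A = -2.
General solution: y = C₁e^(2x) + C₂e^(-x) - 2.


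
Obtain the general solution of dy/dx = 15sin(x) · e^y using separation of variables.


Separate: e^(-y) dy = 15sin(x) dx.
Integrate: -e^(-y) = -15cos(x) + C₀.
Rearrange: e^(-y) = 15cos(x) + C.


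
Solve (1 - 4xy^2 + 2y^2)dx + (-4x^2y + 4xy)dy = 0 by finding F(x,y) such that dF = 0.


Check exactness: ∂M/∂y = -8xy + 4y and ∂N/∂x = -8xy + 4y; equal, so the equation is exact.
Integrate M with respect to x (treating y as constant): ∫M dx = x - 2x^2y^2 + 2xy^2 + h(y).
Differentiate w.r.t. y and set equal to N: all terms match, so h'(y) = 0 and h is a constant absorbed into C.
General solution: x - 2x^2y^2 + 2xy^2 = C.


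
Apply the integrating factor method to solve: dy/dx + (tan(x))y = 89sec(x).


P(x) = tan(x) ⇒ μ = e^(∫tan(x)dx) = sec(x).
(sec(x) y)' = 89sec²(x) ⇒ sec(x) y = 89tan(x) + C.
Multiply by cos(x): y = 89sin(x) + C·cos(x).


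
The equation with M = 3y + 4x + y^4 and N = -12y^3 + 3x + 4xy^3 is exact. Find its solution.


Check exactness: ∂M/∂y = 3 + 4y^3 and ∂N/∂x = 3 + 4y^3; equal, so the equation is exact.
Integrate M with respect to x (treating y as constant): ∫M dx = 3xy + 2x^2 + xy^4 + h(y).
Differentiate w.r.t. y and set equal to N: the x-dependent terms already match, leaving h'(y) = -12y^3. Integrate: h(y) = -3y^4.
So F(x,y) = -3y^4 + 3xy + 2x^2 + xy^4.
General solution: -3y^4 + 3xy + 2x^2 + xy^4 = C.


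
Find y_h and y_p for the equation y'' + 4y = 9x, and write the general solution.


Homogeneous: r² + 4 = 0 ⇒ r = ±2i, y_h = C₁cos(2x) + C₂sin(2x).
Polynomial forcing; try y_p = Ax + B. Then y_p'' + 4 y_p = 4(Ax + B) = 9x, so B = 0 and A = 9/4.
General solution: y = C₁cos(2x) + C₂sin(2x) + (9/4)x.


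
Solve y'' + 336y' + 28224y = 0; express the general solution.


Characteristic equation: r² + 336r + 28224 = 0, i.e. (r + 168)² = 0.
Repeated root r = -168; include an x factor for the second linearly independent solution.
General solution: y = (C₁ + C₂x)e^(-168x).


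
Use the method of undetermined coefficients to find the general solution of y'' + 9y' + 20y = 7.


Characteristic roots of r² + 9r + 20 = 0 are -5, -4.
y_h = C₁e^(-5x) + C₂e^(-4x).
Constant forcing; try y_p = A. Then 20A = 7 ⇒ A = 7/20.
General solution: y = C₁e^(-5x) + C₂e^(-4x) + 7/20.


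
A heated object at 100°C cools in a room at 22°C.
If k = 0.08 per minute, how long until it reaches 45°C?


From T(t) = T_a + (T₀ - T_a)e^(-kt), set T(t) = 45:
(45 - 22) / (100 - 22) = e^(-0.08t), so t = -ln(0.295)/0.08 ≈ 15.3 minutes.


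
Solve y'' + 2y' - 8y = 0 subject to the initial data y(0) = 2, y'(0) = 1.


Characteristic roots of r² + 2r - 8 = 0 are -4, 2.
General solution y = c₁ e^(-4x) + c₂ e^(2x).
Apply y(0) = 2: c₁ + c₂ = 2. Apply y'(0) = 1: -4 c₁ + 2 c₂ = 1.
Solve: c₁ = 1/2, c₂ = 3/2.
Particular solution: y = (1/2)e^(-4x) + (3/2)e^(2x).


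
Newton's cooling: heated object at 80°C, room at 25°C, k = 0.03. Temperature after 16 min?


Newton's law: dT/dt = -k(T - T_a) has solution T(t) = T_a + (T₀ - T_a)e^(-kt).
Plug in T_a = 25, T₀ = 80, k = 0.03, t = 16: T(16) = 25 + (55)e^(-0.48) ≈ 59.0°C.


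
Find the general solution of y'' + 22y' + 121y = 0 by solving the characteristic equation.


Characteristic equation: r² + 22r + 121 = 0, i.e. (r + 11)² = 0.
Repeated root r = -11; include an x factor for the second linearly independent solution.
General solution: y = (C₁ + C₂x)e^(-11x).


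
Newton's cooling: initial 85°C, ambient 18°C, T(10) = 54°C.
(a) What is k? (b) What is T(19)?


Newton's law: T(t) = T_a + (T₀ - T_a)e^(-kt).
(a) Use T(10) = 54: (54 - 18)/(85 - 18) = e^(-k·10), so k = -ln(0.537)/10 ≈ 0.0621.
(b) Apply k to t = 19: T(19) = 18 + (67)e^(-1.180) ≈ 38.6°C.


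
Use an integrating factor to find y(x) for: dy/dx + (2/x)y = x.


P(x) = 2/x ⇒ μ = x^2.
(x^2 y)' = x^3 ⇒ x^2 y = x^4/(4) + C.
Solve for y: y = (1/4)x^2 + C/x^2.


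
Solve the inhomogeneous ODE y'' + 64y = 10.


Homogeneous part: r² + 64 = 0 ⇒ r = ±8i, so y_h = C₁cos(8x) + C₂sin(8x).
Try constant y_p = A; plug in: 64A = 10 ⇒ A = 5/32.
General solution: y = C₁cos(8x) + C₂sin(8x) + 5/32.
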